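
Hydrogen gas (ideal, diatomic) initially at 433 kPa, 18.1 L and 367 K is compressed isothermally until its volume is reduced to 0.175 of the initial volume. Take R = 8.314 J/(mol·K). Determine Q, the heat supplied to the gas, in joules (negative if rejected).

-13700 J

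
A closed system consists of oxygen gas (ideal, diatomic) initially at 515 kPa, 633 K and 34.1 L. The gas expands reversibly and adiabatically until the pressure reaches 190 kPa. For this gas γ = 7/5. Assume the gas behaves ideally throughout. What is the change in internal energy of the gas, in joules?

-10900 J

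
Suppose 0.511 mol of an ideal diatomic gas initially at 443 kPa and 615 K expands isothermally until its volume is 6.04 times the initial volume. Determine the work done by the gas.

4700 J

V₁ = nRT₁/P₁ = 0.511×8.314×615/443 = 5.90 L.
Isothermal: T stays 615 K; PV = const ⇒ V₂ = 35.6 L, P₂ = 73.3 kPa.
W = nRT ln(V₂/V₁) = 0.511×8.314×615×ln(6.04) = 4700 J.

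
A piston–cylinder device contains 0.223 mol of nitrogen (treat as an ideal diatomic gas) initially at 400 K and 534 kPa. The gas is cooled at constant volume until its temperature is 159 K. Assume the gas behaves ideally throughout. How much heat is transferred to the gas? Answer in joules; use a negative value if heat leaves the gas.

V₁ = nRT₁/P₁ = 0.223×8.314×400/534 = 1.39 L.
Isochoric: V stays 1.39 L; P/T = const ⇒ T₂ = 159 K, P₂ = 212 kPa.
W = 0 (no volume change).
ΔU = nCvΔT = 0.223×20.8×(159−400) = -1120 J.
Q = ΔU = -1120 J.

-1120 J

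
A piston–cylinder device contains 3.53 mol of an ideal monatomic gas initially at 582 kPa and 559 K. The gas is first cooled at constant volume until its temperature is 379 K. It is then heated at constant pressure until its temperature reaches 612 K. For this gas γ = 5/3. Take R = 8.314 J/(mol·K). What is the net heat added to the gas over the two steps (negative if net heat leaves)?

V₁ = nRT₁/P₁ = 3.53×8.314×559/582 = 28.2 L.
Step 1 — Isochoric: V stays 28.2 L; P/T = const ⇒ T₂ = 379 K, P₂ = 395 kPa.
W = 0 (no volume change).
ΔU = nCvΔT = 3.53×12.5×(379−559) = -7920 J.
Q = ΔU = -7920 J.
State after step 1: P = 395 kPa, V = 28.2 L, T = 379 K.
Step 2 — Isobaric: P stays 395 kPa; V/T = const ⇒ T₂ = 612 K, V₂ = 45.5 L.
W = PΔV = 395×(45.5−28.2) kPa·L = 6840 J.
ΔU = nCvΔT = 3.53×12.5×(612−379) = 10300 J.
Q = ΔU + W = nCpΔT = 17100 J.
Net over both steps: W = 6840 J, Q = 9170 J, ΔU = 2330 J.

9170 J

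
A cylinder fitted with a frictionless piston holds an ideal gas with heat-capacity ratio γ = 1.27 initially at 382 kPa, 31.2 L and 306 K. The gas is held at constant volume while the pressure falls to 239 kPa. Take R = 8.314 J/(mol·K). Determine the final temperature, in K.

191 K

Isochoric: V stays 31.2 L; P/T = const ⇒ T₂ = 191 K, P₂ = 239 kPa.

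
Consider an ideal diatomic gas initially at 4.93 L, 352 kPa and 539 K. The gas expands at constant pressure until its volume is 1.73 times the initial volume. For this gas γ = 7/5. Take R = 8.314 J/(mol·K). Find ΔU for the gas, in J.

3170 J

n = P₁V₁/(RT₁) = 352×4.93/(8.314×539) = 0.387 mol.
Isobaric: P stays 352 kPa; V/T = const ⇒ T₂ = 932 K, V₂ = 8.53 L.
For an ideal gas ΔU = nCvΔT with Cv = (5/2)R = 20.8 J/(mol·K).
ΔU = 0.387×20.8×(932−539) = 3170 J.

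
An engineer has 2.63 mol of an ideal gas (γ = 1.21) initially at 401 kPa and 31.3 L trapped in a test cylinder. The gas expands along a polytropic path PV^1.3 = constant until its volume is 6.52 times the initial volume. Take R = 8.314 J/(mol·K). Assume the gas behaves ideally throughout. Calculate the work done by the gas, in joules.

T₁ = P₁V₁/(nR) = 401×31.3/(2.63×8.314) = 574 K.
Polytropic n=1.3: T₂ = T₁(V₁/V₂)^(n−1) = 574×(0.153)^0.30 = 327 K; P₂ = P₁(V₁/V₂)^n = 35.0 kPa.
W = (P₁V₁−P₂V₂)/(n−1) = (401×31.3−35.0×204)/0.30 = 18000 J.

18000 J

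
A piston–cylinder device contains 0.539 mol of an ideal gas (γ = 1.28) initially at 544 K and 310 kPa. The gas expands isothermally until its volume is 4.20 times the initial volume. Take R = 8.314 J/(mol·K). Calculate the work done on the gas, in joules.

-3500 J

V₁ = nRT₁/P₁ = 0.539×8.314×544/310 = 7.86 L.
Isothermal: T stays 544 K; PV = const ⇒ V₂ = 33.0 L, P₂ = 73.8 kPa.
W = nRT ln(V₂/V₁) = 0.539×8.314×544×ln(4.20) = 3500 J.
Work done on the gas = −W_by = -3500 J.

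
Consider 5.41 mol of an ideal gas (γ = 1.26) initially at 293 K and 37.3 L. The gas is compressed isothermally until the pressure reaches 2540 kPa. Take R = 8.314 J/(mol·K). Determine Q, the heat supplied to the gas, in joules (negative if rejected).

-26000 J

P₁ = nRT₁/V₁ = 5.41×8.314×293/37.3 = 353 kPa.
Isothermal: T stays 293 K; PV = const ⇒ V₂ = 5.19 L, P₂ = 2540 kPa.
ΔU = 0 (ideal gas, T constant).
W = nRT ln(V₂/V₁) = 5.41×8.314×293×ln(0.139) = -26000 J.
Q = ΔU + W = -26000 J.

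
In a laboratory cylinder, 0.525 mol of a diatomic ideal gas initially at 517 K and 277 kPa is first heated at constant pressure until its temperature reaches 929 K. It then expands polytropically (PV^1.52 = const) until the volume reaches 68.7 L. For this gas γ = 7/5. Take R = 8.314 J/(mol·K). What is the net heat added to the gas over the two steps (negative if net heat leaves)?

5000 J

V₁ = nRT₁/P₁ = 0.525×8.314×517/277 = 8.15 L.
Step 1 — Isobaric: P stays 277 kPa; V/T = const ⇒ T₂ = 929 K, V₂ = 14.6 L.
W = PΔV = 277×(14.6−8.15) kPa·L = 1800 J.
ΔU = nCvΔT = 0.525×20.8×(929−517) = 4500 J.
Q = ΔU + W = nCpΔT = 6290 J.
State after step 1: P = 277 kPa, V = 14.6 L, T = 929 K.
Step 2 — Polytropic n=1.52: T₂ = T₁(V₁/V₂)^(n−1) = 929×(0.213)^0.52 = 416 K; P₂ = P₁(V₁/V₂)^n = 26.4 kPa.
W = (P₁V₁−P₂V₂)/(n−1) = (277×14.6−26.4×68.7)/0.52 = 4310 J.
ΔU = nCvΔT = 0.525×20.8×(416−929) = -5600 J.
Q = ΔU + W = -1290 J.
Net over both steps: W = 6110 J, Q = 5000 J, ΔU = -1100 J.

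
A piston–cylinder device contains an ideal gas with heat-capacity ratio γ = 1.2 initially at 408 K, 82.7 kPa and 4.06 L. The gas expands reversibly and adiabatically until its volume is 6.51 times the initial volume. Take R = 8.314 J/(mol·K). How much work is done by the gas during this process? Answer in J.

n = P₁V₁/(RT₁) = 82.7×4.06/(8.314×408) = 0.0990 mol.
Adiabatic: TV^(γ−1) = const ⇒ T₂ = 408×(0.154)^0.200 = 281 K; PV^γ = const ⇒ P₂ = 8.73 kPa.
ΔU = nCvΔT = 0.0990×41.6×(281−408) = -525 J.
Q = 0 for an adiabatic process, so W = −ΔU = 525 J.

525 J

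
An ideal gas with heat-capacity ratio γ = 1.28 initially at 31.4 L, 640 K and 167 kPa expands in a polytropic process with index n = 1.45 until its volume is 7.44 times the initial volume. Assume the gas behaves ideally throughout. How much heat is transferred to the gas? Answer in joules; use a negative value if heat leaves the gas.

-4210 J

n = P₁V₁/(RT₁) = 167×31.4/(8.314×640) = 0.985 mol.
Polytropic n=1.45: T₂ = T₁(V₁/V₂)^(n−1) = 640×(0.134)^0.45 = 259 K; P₂ = P₁(V₁/V₂)^n = 9.10 kPa.
W = (P₁V₁−P₂V₂)/(n−1) = (167×31.4−9.10×234)/0.45 = 6930 J.
ΔU = nCvΔT = 0.985×29.7×(259−640) = -11100 J.
Q = ΔU + W = -4210 J.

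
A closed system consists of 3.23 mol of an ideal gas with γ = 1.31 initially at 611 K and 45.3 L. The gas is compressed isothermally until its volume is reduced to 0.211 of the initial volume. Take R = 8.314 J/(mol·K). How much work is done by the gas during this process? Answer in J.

P₁ = nRT₁/V₁ = 3.23×8.314×611/45.3 = 362 kPa.
Isothermal: T stays 611 K; PV = const ⇒ V₂ = 9.56 L, P₂ = 1720 kPa.
W = nRT ln(V₂/V₁) = 3.23×8.314×611×ln(0.211) = -25500 J.

-25500 J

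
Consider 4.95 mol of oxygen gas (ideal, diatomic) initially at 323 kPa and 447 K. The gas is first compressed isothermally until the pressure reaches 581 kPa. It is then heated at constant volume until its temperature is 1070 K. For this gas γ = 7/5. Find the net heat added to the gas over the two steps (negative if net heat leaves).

V₁ = nRT₁/P₁ = 4.95×8.314×447/323 = 57.0 L.
Step 1 — Isothermal: T stays 447 K; PV = const ⇒ V₂ = 31.7 L, P₂ = 581 kPa.
ΔU = 0 (ideal gas, T constant).
W = nRT ln(V₂/V₁) = 4.95×8.314×447×ln(0.556) = -10800 J.
Q = ΔU + W = -10800 J.
State after step 1: P = 581 kPa, V = 31.7 L, T = 447 K.
Step 2 — Isochoric: V stays 31.7 L; P/T = const ⇒ T₂ = 1070 K, P₂ = 1390 kPa.
W = 0 (no volume change).
ΔU = nCvΔT = 4.95×20.8×(1070−447) = 64100 J.
Q = ΔU = 64100 J.
Net over both steps: W = -10800 J, Q = 53300 J, ΔU = 64100 J.

53300 J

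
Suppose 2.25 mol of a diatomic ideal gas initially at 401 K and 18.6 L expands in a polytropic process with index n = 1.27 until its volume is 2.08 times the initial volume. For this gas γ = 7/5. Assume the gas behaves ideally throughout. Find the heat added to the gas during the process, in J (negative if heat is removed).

1620 J

P₁ = nRT₁/V₁ = 2.25×8.314×401/18.6 = 403 kPa.
Polytropic n=1.27: T₂ = T₁(V₁/V₂)^(n−1) = 401×(0.481)^0.27 = 329 K; P₂ = P₁(V₁/V₂)^n = 159 kPa.
W = (P₁V₁−P₂V₂)/(n−1) = (403×18.6−159×38.7)/0.27 = 4980 J.
ΔU = nCvΔT = 2.25×20.8×(329−401) = -3360 J.
Q = ΔU + W = 1620 J.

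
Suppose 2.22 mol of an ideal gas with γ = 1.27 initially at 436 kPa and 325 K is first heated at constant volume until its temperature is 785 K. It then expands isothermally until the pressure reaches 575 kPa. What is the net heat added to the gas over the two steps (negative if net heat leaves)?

40200 J

V₁ = nRT₁/P₁ = 2.22×8.314×325/436 = 13.8 L.
Step 1 — Isochoric: V stays 13.8 L; P/T = const ⇒ T₂ = 785 K, P₂ = 1050 kPa.
W = 0 (no volume change).
ΔU = nCvΔT = 2.22×30.8×(785−325) = 31400 J.
Q = ΔU = 31400 J.
State after step 1: P = 1050 kPa, V = 13.8 L, T = 785 K.
Step 2 — Isothermal: T stays 785 K; PV = const ⇒ V₂ = 25.2 L, P₂ = 575 kPa.
ΔU = 0 (ideal gas, T constant).
W = nRT ln(V₂/V₁) = 2.22×8.314×785×ln(1.83) = 8770 J.
Q = ΔU + W = 8770 J.
Net over both steps: W = 8770 J, Q = 40200 J, ΔU = 31400 J.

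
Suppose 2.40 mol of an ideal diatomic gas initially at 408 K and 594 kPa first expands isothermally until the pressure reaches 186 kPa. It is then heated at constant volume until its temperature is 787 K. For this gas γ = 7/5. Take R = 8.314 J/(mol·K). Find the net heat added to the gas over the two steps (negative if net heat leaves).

V₁ = nRT₁/P₁ = 2.40×8.314×408/594 = 13.7 L.
Step 1 — Isothermal: T stays 408 K; PV = const ⇒ V₂ = 43.8 L, P₂ = 186 kPa.
ΔU = 0 (ideal gas, T constant).
W = nRT ln(V₂/V₁) = 2.40×8.314×408×ln(3.19) = 9450 J.
Q = ΔU + W = 9450 J.
State after step 1: P = 186 kPa, V = 43.8 L, T = 408 K.
Step 2 — Isochoric: V stays 43.8 L; P/T = const ⇒ T₂ = 787 K, P₂ = 359 kPa.
W = 0 (no volume change).
ΔU = nCvΔT = 2.40×20.8×(787−408) = 18900 J.
Q = ΔU = 18900 J.
Net over both steps: W = 9450 J, Q = 28400 J, ΔU = 18900 J.

28400 J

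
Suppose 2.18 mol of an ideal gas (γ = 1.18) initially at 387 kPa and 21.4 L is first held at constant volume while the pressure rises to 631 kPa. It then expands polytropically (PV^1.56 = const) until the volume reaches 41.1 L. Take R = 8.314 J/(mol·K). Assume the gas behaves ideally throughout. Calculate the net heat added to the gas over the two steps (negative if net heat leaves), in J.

13400 J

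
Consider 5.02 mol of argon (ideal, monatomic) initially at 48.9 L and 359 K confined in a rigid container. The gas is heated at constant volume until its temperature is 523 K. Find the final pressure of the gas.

446 kPa

P₁ = nRT₁/V₁ = 5.02×8.314×359/48.9 = 306 kPa.
Isochoric: V stays 48.9 L; P/T = const ⇒ T₂ = 523 K, P₂ = 446 kPa.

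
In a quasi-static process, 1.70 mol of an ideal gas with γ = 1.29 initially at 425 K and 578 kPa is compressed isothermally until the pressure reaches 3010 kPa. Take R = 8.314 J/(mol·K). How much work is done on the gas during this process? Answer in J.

V₁ = nRT₁/P₁ = 1.70×8.314×425/578 = 10.4 L.
Isothermal: T stays 425 K; PV = const ⇒ V₂ = 2.00 L, P₂ = 3010 kPa.
W = nRT ln(V₂/V₁) = 1.70×8.314×425×ln(0.192) = -9910 J.
Work done on the gas = −W_by = 9910 J.

9910 J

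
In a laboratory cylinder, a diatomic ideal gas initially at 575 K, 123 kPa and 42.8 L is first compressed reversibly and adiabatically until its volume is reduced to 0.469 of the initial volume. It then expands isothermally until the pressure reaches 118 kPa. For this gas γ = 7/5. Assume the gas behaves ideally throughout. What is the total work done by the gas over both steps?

n = P₁V₁/(RT₁) = 123×42.8/(8.314×575) = 1.10 mol.
Step 1 — Adiabatic: TV^(γ−1) = const ⇒ T₂ = 575×(2.13)^0.400 = 778 K; PV^γ = const ⇒ P₂ = 355 kPa.
ΔU = nCvΔT = 1.10×20.8×(778−575) = 4660 J.
Q = 0 for an adiabatic process, so W = −ΔU = -4660 J.
State after step 1: P = 355 kPa, V = 20.1 L, T = 778 K.
Step 2 — Isothermal: T stays 778 K; PV = const ⇒ V₂ = 60.4 L, P₂ = 118 kPa.
ΔU = 0 (ideal gas, T constant).
W = nRT ln(V₂/V₁) = 1.10×8.314×778×ln(3.01) = 7850 J.
Q = ΔU + W = 7850 J.
Net over both steps: W = 3190 J, Q = 7850 J, ΔU = 4660 J.

3190 J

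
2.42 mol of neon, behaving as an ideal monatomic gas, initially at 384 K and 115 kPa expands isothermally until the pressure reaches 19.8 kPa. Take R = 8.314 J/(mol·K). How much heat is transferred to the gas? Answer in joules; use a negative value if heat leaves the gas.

13600 J

V₁ = nRT₁/P₁ = 2.42×8.314×384/115 = 67.2 L.
Isothermal: T stays 384 K; PV = const ⇒ V₂ = 390 L, P₂ = 19.8 kPa.
ΔU = 0 (ideal gas, T constant).
W = nRT ln(V₂/V₁) = 2.42×8.314×384×ln(5.81) = 13600 J.
Q = ΔU + W = 13600 J.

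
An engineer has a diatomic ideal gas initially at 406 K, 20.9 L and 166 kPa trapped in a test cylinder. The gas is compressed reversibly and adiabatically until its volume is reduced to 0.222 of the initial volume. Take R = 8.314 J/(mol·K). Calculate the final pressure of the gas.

Adiabatic: TV^(γ−1) = const ⇒ T₂ = 406×(4.50)^0.400 = 741 K; PV^γ = const ⇒ P₂ = 1370 kPa.

1370 kPa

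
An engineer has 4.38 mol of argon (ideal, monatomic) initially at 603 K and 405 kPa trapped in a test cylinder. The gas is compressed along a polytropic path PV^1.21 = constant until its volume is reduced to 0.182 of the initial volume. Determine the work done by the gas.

V₁ = nRT₁/P₁ = 4.38×8.314×603/405 = 54.2 L.
Polytropic n=1.21: T₂ = T₁(V₁/V₂)^(n−1) = 603×(5.49)^0.21 = 862 K; P₂ = P₁(V₁/V₂)^n = 3180 kPa.
W = (P₁V₁−P₂V₂)/(n−1) = (405×54.2−3180×9.87)/0.21 = -45000 J.

-45000 J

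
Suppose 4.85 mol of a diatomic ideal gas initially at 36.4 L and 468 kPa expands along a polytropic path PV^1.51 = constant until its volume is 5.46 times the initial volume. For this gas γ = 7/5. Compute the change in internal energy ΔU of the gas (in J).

-24700 J

T₁ = P₁V₁/(nR) = 468×36.4/(4.85×8.314) = 422 K.
Polytropic n=1.51: T₂ = T₁(V₁/V₂)^(n−1) = 422×(0.183)^0.51 = 178 K; P₂ = P₁(V₁/V₂)^n = 36.1 kPa.
For an ideal gas ΔU = nCvΔT with Cv = (5/2)R = 20.8 J/(mol·K).
ΔU = 4.85×20.8×(178−422) = -24700 J.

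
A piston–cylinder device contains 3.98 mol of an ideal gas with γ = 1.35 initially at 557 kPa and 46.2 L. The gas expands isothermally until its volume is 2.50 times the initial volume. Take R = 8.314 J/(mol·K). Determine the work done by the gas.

T₁ = P₁V₁/(nR) = 557×46.2/(3.98×8.314) = 778 K.
Isothermal: T stays 778 K; PV = const ⇒ V₂ = 116 L, P₂ = 223 kPa.
W = nRT ln(V₂/V₁) = 3.98×8.314×778×ln(2.50) = 23600 J.

23600 J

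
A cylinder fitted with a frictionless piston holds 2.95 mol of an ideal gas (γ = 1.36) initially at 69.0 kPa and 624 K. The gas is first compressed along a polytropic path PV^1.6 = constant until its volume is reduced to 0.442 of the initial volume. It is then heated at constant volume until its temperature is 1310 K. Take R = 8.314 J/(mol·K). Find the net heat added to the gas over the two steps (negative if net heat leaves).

30600 J

V₁ = nRT₁/P₁ = 2.95×8.314×624/69.0 = 222 L.
Step 1 — Polytropic n=1.6: T₂ = T₁(V₁/V₂)^(n−1) = 624×(2.26)^0.60 = 1020 K; P₂ = P₁(V₁/V₂)^n = 255 kPa.
W = (P₁V₁−P₂V₂)/(n−1) = (69.0×222−255×98.0)/0.60 = -16100 J.
ΔU = nCvΔT = 2.95×23.1×(1020−624) = 26900 J.
Q = ΔU + W = 10700 J.
State after step 1: P = 255 kPa, V = 98.0 L, T = 1020 K.
Step 2 — Isochoric: V stays 98.0 L; P/T = const ⇒ T₂ = 1310 K, P₂ = 328 kPa.
W = 0 (no volume change).
ΔU = nCvΔT = 2.95×23.1×(1310−1020) = 19900 J.
Q = ΔU = 19900 J.
Net over both steps: W = -16100 J, Q = 30600 J, ΔU = 46700 J.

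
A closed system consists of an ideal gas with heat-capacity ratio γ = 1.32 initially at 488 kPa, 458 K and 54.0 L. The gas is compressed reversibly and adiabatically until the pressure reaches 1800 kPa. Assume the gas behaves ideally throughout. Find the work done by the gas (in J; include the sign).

n = P₁V₁/(RT₁) = 488×54.0/(8.314×458) = 6.92 mol.
Adiabatic: T₂/T₁ = (P₂/P₁)^((γ−1)/γ) ⇒ T₂ = 458×(3.69)^0.242 = 628 K; V₂ = 20.1 L.
ΔU = nCvΔT = 6.92×26.0×(628−458) = 30700 J.
Q = 0 for an adiabatic process, so W = −ΔU = -30700 J.

-30700 J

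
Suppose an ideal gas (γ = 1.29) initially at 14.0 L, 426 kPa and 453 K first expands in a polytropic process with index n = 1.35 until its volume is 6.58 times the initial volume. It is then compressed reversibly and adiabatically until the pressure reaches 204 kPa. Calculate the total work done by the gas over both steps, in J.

2900 J

n = P₁V₁/(RT₁) = 426×14.0/(8.314×453) = 1.58 mol.
Step 1 — Polytropic n=1.35: T₂ = T₁(V₁/V₂)^(n−1) = 453×(0.152)^0.35 = 234 K; P₂ = P₁(V₁/V₂)^n = 33.5 kPa.
W = (P₁V₁−P₂V₂)/(n−1) = (426×14.0−33.5×92.1)/0.35 = 8230 J.
ΔU = nCvΔT = 1.58×28.7×(234−453) = -9930 J.
Q = ΔU + W = -1700 J.
State after step 1: P = 33.5 kPa, V = 92.1 L, T = 234 K.
Step 2 — Adiabatic: T₂/T₁ = (P₂/P₁)^((γ−1)/γ) ⇒ T₂ = 234×(6.09)^0.225 = 352 K; V₂ = 22.7 L.
ΔU = nCvΔT = 1.58×28.7×(352−234) = 5330 J.
Q = 0 for an adiabatic process, so W = −ΔU = -5330 J.
Net over both steps: W = 2900 J, Q = -1700 J, ΔU = -4600 J.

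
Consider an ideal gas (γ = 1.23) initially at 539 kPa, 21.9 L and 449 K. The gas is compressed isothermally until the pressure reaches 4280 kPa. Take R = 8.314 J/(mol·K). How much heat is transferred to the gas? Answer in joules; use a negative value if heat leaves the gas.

-24500 J

n = P₁V₁/(RT₁) = 539×21.9/(8.314×449) = 3.16 mol.
Isothermal: T stays 449 K; PV = const ⇒ V₂ = 2.76 L, P₂ = 4280 kPa.
ΔU = 0 (ideal gas, T constant).
W = nRT ln(V₂/V₁) = 3.16×8.314×449×ln(0.126) = -24500 J.
Q = ΔU + W = -24500 J.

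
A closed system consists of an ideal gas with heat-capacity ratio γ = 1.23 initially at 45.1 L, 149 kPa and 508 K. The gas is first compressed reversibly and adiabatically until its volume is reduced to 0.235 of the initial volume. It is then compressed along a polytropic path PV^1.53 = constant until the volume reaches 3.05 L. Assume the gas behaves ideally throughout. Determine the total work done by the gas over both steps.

-28100 J

n = P₁V₁/(RT₁) = 149×45.1/(8.314×508) = 1.59 mol.
Step 1 — Adiabatic: TV^(γ−1) = const ⇒ T₂ = 508×(4.26)^0.230 = 709 K; PV^γ = const ⇒ P₂ = 885 kPa.
ΔU = nCvΔT = 1.59×36.1×(709−508) = 11500 J.
Q = 0 for an adiabatic process, so W = −ΔU = -11500 J.
State after step 1: P = 885 kPa, V = 10.6 L, T = 709 K.
Step 2 — Polytropic n=1.53: T₂ = T₁(V₁/V₂)^(n−1) = 709×(3.47)^0.53 = 1370 K; P₂ = P₁(V₁/V₂)^n = 5950 kPa.
W = (P₁V₁−P₂V₂)/(n−1) = (885×10.6−5950×3.05)/0.53 = -16500 J.
ΔU = nCvΔT = 1.59×36.1×(1370−709) = 38100 J.
Q = ΔU + W = 21600 J.
Net over both steps: W = -28100 J, Q = 21600 J, ΔU = 49700 J.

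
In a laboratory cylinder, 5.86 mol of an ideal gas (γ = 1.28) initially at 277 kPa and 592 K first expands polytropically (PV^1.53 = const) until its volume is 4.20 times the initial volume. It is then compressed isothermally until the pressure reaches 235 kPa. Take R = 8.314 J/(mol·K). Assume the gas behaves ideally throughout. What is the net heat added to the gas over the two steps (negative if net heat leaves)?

-53300 J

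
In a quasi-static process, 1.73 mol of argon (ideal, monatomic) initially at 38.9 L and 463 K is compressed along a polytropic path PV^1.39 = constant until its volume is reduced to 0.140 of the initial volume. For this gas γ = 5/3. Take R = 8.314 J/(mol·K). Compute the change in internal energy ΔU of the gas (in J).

P₁ = nRT₁/V₁ = 1.73×8.314×463/38.9 = 171 kPa.
Polytropic n=1.39: T₂ = T₁(V₁/V₂)^(n−1) = 463×(7.14)^0.39 = 997 K; P₂ = P₁(V₁/V₂)^n = 2630 kPa.
For an ideal gas ΔU = nCvΔT with Cv = (3/2)R = 12.5 J/(mol·K).
ΔU = 1.73×12.5×(997−463) = 11500 J.

11500 J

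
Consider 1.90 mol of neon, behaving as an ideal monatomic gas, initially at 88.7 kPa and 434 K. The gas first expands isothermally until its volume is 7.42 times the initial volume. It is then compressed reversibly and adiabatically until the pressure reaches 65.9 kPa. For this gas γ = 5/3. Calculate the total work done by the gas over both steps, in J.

3670 J

V₁ = nRT₁/P₁ = 1.90×8.314×434/88.7 = 77.3 L.
Step 1 — Isothermal: T stays 434 K; PV = const ⇒ V₂ = 574 L, P₂ = 12.0 kPa.
ΔU = 0 (ideal gas, T constant).
W = nRT ln(V₂/V₁) = 1.90×8.314×434×ln(7.42) = 13700 J.
Q = ΔU + W = 13700 J.
State after step 1: P = 12.0 kPa, V = 574 L, T = 434 K.
Step 2 — Adiabatic: T₂/T₁ = (P₂/P₁)^((γ−1)/γ) ⇒ T₂ = 434×(5.51)^0.400 = 859 K; V₂ = 206 L.
ΔU = nCvΔT = 1.90×12.5×(859−434) = 10100 J.
Q = 0 for an adiabatic process, so W = −ΔU = -10100 J.
Net over both steps: W = 3670 J, Q = 13700 J, ΔU = 10100 J.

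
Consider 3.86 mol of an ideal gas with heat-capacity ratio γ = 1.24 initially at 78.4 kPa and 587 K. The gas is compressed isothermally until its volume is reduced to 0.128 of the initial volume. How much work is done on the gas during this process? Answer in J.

V₁ = nRT₁/P₁ = 3.86×8.314×587/78.4 = 240 L.
Isothermal: T stays 587 K; PV = const ⇒ V₂ = 30.8 L, P₂ = 612 kPa.
W = nRT ln(V₂/V₁) = 3.86×8.314×587×ln(0.128) = -38700 J.
Work done on the gas = −W_by = 38700 J.

38700 J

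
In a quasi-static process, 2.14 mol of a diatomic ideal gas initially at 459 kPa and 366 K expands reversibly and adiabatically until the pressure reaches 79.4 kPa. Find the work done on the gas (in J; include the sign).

-6420 J

V₁ = nRT₁/P₁ = 2.14×8.314×366/459 = 14.2 L.
Adiabatic: T₂/T₁ = (P₂/P₁)^((γ−1)/γ) ⇒ T₂ = 366×(0.173)^0.286 = 222 K; V₂ = 49.7 L.
ΔU = nCvΔT = 2.14×20.8×(222−366) = -6420 J.
Q = 0 for an adiabatic process, so W = −ΔU = 6420 J.
Work done on the gas = −W_by = -6420 J.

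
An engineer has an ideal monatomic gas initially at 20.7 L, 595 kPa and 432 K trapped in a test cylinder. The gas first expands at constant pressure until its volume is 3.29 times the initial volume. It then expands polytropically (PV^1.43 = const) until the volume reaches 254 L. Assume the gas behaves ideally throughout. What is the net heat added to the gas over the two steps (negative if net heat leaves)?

85000 J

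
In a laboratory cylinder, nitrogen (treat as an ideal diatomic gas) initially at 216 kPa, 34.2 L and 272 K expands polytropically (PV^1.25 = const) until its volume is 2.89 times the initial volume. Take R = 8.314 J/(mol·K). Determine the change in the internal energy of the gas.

-4300 J

n = P₁V₁/(RT₁) = 216×34.2/(8.314×272) = 3.27 mol.
Polytropic n=1.25: T₂ = T₁(V₁/V₂)^(n−1) = 272×(0.346)^0.25 = 209 K; P₂ = P₁(V₁/V₂)^n = 57.3 kPa.
For an ideal gas ΔU = nCvΔT with Cv = (5/2)R = 20.8 J/(mol·K).
ΔU = 3.27×20.8×(209−272) = -4300 J.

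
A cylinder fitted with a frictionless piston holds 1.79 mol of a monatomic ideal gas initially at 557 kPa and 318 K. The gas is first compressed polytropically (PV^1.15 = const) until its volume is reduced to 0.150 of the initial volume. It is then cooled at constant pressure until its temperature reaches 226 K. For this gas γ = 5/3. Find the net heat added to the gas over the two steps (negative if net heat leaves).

V₁ = nRT₁/P₁ = 1.79×8.314×318/557 = 8.50 L.
Step 1 — Polytropic n=1.15: T₂ = T₁(V₁/V₂)^(n−1) = 318×(6.67)^0.15 = 423 K; P₂ = P₁(V₁/V₂)^n = 4940 kPa.
W = (P₁V₁−P₂V₂)/(n−1) = (557×8.50−4940×1.27)/0.15 = -10400 J.
ΔU = nCvΔT = 1.79×12.5×(423−318) = 2340 J.
Q = ΔU + W = -8050 J.
State after step 1: P = 4940 kPa, V = 1.27 L, T = 423 K.
Step 2 — Isobaric: P stays 4940 kPa; V/T = const ⇒ T₂ = 226 K, V₂ = 0.681 L.
W = PΔV = 4940×(0.681−1.27) kPa·L = -2930 J.
ΔU = nCvΔT = 1.79×12.5×(226−423) = -4390 J.
Q = ΔU + W = nCpΔT = -7320 J.
Net over both steps: W = -13300 J, Q = -15400 J, ΔU = -2050 J.

-15400 J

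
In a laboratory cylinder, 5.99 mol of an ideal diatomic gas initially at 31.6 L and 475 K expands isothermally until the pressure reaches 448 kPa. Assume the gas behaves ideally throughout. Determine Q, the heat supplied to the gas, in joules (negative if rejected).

12100 J

P₁ = nRT₁/V₁ = 5.99×8.314×475/31.6 = 749 kPa.
Isothermal: T stays 475 K; PV = const ⇒ V₂ = 52.8 L, P₂ = 448 kPa.
ΔU = 0 (ideal gas, T constant).
W = nRT ln(V₂/V₁) = 5.99×8.314×475×ln(1.67) = 12100 J.
Q = ΔU + W = 12100 J.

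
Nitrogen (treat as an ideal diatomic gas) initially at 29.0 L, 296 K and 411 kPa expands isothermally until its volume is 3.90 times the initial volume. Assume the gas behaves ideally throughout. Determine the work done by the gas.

n = P₁V₁/(RT₁) = 411×29.0/(8.314×296) = 4.84 mol.
Isothermal: T stays 296 K; PV = const ⇒ V₂ = 113 L, P₂ = 105 kPa.
W = nRT ln(V₂/V₁) = 4.84×8.314×296×ln(3.90) = 16200 J.

16200 J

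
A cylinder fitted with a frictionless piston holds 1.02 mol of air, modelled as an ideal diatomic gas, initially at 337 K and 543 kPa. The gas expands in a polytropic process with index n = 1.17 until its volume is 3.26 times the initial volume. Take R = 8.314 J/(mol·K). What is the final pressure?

136 kPa

V₁ = nRT₁/P₁ = 1.02×8.314×337/543 = 5.26 L.
Polytropic n=1.17: T₂ = T₁(V₁/V₂)^(n−1) = 337×(0.307)^0.17 = 276 K; P₂ = P₁(V₁/V₂)^n = 136 kPa.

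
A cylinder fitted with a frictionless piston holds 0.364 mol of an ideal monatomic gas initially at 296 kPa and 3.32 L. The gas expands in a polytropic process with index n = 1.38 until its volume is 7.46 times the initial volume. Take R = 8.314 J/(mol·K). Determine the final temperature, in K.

151 K

T₁ = P₁V₁/(nR) = 296×3.32/(0.364×8.314) = 325 K.
Polytropic n=1.38: T₂ = T₁(V₁/V₂)^(n−1) = 325×(0.134)^0.38 = 151 K; P₂ = P₁(V₁/V₂)^n = 18.5 kPa.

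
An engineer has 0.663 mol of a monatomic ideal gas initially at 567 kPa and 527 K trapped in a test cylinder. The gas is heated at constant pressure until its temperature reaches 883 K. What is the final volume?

8.58 L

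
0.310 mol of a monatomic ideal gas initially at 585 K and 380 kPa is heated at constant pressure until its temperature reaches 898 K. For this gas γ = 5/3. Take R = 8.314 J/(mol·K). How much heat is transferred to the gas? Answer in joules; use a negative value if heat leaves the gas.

V₁ = nRT₁/P₁ = 0.310×8.314×585/380 = 3.97 L.
Isobaric: P stays 380 kPa; V/T = const ⇒ T₂ = 898 K, V₂ = 6.09 L.
W = PΔV = 380×(6.09−3.97) kPa·L = 807 J.
ΔU = nCvΔT = 0.310×12.5×(898−585) = 1210 J.
Q = ΔU + W = nCpΔT = 2020 J.

2020 J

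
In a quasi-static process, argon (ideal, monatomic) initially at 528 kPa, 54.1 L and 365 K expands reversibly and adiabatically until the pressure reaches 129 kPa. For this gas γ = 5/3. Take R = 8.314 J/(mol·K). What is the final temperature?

208 K

Adiabatic: T₂/T₁ = (P₂/P₁)^((γ−1)/γ) ⇒ T₂ = 365×(0.244)^0.400 = 208 K; V₂ = 126 L.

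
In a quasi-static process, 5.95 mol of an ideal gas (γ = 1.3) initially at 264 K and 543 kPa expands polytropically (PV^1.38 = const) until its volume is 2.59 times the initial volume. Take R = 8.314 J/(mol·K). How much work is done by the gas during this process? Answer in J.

10400 J

V₁ = nRT₁/P₁ = 5.95×8.314×264/543 = 24.1 L.
Polytropic n=1.38: T₂ = T₁(V₁/V₂)^(n−1) = 264×(0.386)^0.38 = 184 K; P₂ = P₁(V₁/V₂)^n = 146 kPa.
W = (P₁V₁−P₂V₂)/(n−1) = (543×24.1−146×62.3)/0.38 = 10400 J.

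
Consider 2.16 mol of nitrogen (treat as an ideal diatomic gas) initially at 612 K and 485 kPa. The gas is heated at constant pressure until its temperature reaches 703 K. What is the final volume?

V₁ = nRT₁/P₁ = 2.16×8.314×612/485 = 22.7 L.
Isobaric: P stays 485 kPa; V/T = const ⇒ T₂ = 703 K, V₂ = 26.0 L.

26.0 L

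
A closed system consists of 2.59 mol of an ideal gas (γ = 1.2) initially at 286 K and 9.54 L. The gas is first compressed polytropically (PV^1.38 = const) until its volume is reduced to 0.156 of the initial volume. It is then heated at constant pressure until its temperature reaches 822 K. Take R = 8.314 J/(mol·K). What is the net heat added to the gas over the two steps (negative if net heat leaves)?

46300 J

P₁ = nRT₁/V₁ = 2.59×8.314×286/9.54 = 646 kPa.
Step 1 — Polytropic n=1.38: T₂ = T₁(V₁/V₂)^(n−1) = 286×(6.41)^0.38 = 579 K; P₂ = P₁(V₁/V₂)^n = 8380 kPa.
W = (P₁V₁−P₂V₂)/(n−1) = (646×9.54−8380×1.49)/0.38 = -16600 J.
ΔU = nCvΔT = 2.59×41.6×(579−286) = 31600 J.
Q = ΔU + W = 15000 J.
State after step 1: P = 8380 kPa, V = 1.49 L, T = 579 K.
Step 2 — Isobaric: P stays 8380 kPa; V/T = const ⇒ T₂ = 822 K, V₂ = 2.11 L.
W = PΔV = 8380×(2.11−1.49) kPa·L = 5220 J.
ΔU = nCvΔT = 2.59×41.6×(822−579) = 26100 J.
Q = ΔU + W = nCpΔT = 31300 J.
Net over both steps: W = -11400 J, Q = 46300 J, ΔU = 57700 J.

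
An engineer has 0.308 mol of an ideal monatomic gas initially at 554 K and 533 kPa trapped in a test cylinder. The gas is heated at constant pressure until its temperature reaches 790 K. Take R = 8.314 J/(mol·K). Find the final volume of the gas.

V₁ = nRT₁/P₁ = 0.308×8.314×554/533 = 2.66 L.
Isobaric: P stays 533 kPa; V/T = const ⇒ T₂ = 790 K, V₂ = 3.80 L.

3.80 L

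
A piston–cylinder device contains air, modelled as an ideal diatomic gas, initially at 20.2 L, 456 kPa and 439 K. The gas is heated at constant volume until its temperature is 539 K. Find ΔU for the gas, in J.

5250 J

n = P₁V₁/(RT₁) = 456×20.2/(8.314×439) = 2.52 mol.
Isochoric: V stays 20.2 L; P/T = const ⇒ T₂ = 539 K, P₂ = 560 kPa.
For an ideal gas ΔU = nCvΔT with Cv = (5/2)R = 20.8 J/(mol·K).
ΔU = 2.52×20.8×(539−439) = 5250 J.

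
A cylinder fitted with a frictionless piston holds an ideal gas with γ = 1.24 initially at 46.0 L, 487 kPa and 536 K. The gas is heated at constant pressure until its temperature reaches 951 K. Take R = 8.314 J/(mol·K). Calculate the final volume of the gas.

Isobaric: P stays 487 kPa; V/T = const ⇒ T₂ = 951 K, V₂ = 81.6 L.

81.6 L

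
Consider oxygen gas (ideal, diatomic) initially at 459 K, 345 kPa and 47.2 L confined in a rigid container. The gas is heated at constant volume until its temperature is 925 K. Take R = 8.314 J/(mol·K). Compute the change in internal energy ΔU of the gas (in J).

41300 J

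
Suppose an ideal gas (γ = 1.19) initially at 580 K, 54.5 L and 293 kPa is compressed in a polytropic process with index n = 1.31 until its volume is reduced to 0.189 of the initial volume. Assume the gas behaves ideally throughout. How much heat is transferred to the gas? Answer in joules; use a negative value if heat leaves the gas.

n = P₁V₁/(RT₁) = 293×54.5/(8.314×580) = 3.31 mol.
Polytropic n=1.31: T₂ = T₁(V₁/V₂)^(n−1) = 580×(5.29)^0.31 = 972 K; P₂ = P₁(V₁/V₂)^n = 2600 kPa.
W = (P₁V₁−P₂V₂)/(n−1) = (293×54.5−2600×10.3)/0.31 = -34800 J.
ΔU = nCvΔT = 3.31×43.8×(972−580) = 56800 J.
Q = ΔU + W = 22000 J.

22000 J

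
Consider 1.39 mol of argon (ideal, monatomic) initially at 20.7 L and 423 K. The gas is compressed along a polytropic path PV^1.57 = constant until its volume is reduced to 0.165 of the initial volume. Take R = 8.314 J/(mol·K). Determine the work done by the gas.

P₁ = nRT₁/V₁ = 1.39×8.314×423/20.7 = 236 kPa.
Polytropic n=1.57: T₂ = T₁(V₁/V₂)^(n−1) = 423×(6.06)^0.57 = 1180 K; P₂ = P₁(V₁/V₂)^n = 4000 kPa.
W = (P₁V₁−P₂V₂)/(n−1) = (236×20.7−4000×3.42)/0.57 = -15400 J.

-15400 J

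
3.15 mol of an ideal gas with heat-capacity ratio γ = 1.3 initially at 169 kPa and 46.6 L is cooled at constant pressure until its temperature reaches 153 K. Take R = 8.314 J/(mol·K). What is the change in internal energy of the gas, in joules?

T₁ = P₁V₁/(nR) = 169×46.6/(3.15×8.314) = 301 K.
Isobaric: P stays 169 kPa; V/T = const ⇒ T₂ = 153 K, V₂ = 23.7 L.
For an ideal gas ΔU = nCvΔT with Cv = R/(γ−1) = 27.7 J/(mol·K).
ΔU = 3.15×27.7×(153−301) = -12900 J.

-12900 J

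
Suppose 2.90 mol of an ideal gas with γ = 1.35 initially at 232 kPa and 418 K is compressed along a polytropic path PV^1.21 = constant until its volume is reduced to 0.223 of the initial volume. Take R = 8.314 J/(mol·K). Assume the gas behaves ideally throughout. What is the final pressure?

V₁ = nRT₁/P₁ = 2.90×8.314×418/232 = 43.4 L.
Polytropic n=1.21: T₂ = T₁(V₁/V₂)^(n−1) = 418×(4.48)^0.21 = 573 K; P₂ = P₁(V₁/V₂)^n = 1430 kPa.

1430 kPa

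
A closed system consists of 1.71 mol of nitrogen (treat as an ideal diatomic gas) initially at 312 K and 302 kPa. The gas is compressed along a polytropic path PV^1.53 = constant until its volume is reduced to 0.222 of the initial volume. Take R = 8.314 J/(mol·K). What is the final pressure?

3020 kPa

V₁ = nRT₁/P₁ = 1.71×8.314×312/302 = 14.7 L.
Polytropic n=1.53: T₂ = T₁(V₁/V₂)^(n−1) = 312×(4.50)^0.53 = 693 K; P₂ = P₁(V₁/V₂)^n = 3020 kPa.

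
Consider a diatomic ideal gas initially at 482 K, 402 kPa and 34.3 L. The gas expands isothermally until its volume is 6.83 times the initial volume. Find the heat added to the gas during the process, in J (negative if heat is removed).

n = P₁V₁/(RT₁) = 402×34.3/(8.314×482) = 3.44 mol.
Isothermal: T stays 482 K; PV = const ⇒ V₂ = 234 L, P₂ = 58.9 kPa.
ΔU = 0 (ideal gas, T constant).
W = nRT ln(V₂/V₁) = 3.44×8.314×482×ln(6.83) = 26500 J.
Q = ΔU + W = 26500 J.

26500 J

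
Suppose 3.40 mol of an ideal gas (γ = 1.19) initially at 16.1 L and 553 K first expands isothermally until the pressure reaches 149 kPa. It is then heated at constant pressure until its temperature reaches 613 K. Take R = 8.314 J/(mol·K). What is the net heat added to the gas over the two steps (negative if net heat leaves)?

39900 J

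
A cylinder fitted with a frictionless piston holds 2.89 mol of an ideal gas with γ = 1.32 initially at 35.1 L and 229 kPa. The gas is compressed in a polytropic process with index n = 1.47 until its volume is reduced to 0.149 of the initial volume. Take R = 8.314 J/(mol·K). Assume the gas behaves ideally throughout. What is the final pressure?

3760 kPa

T₁ = P₁V₁/(nR) = 229×35.1/(2.89×8.314) = 335 K.
Polytropic n=1.47: T₂ = T₁(V₁/V₂)^(n−1) = 335×(6.71)^0.47 = 819 K; P₂ = P₁(V₁/V₂)^n = 3760 kPa.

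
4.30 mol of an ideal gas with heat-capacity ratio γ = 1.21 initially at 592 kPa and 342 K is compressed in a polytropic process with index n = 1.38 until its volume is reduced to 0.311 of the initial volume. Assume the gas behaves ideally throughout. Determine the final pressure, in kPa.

V₁ = nRT₁/P₁ = 4.30×8.314×342/592 = 20.7 L.
Polytropic n=1.38: T₂ = T₁(V₁/V₂)^(n−1) = 342×(3.22)^0.38 = 533 K; P₂ = P₁(V₁/V₂)^n = 2970 kPa.

2970 kPa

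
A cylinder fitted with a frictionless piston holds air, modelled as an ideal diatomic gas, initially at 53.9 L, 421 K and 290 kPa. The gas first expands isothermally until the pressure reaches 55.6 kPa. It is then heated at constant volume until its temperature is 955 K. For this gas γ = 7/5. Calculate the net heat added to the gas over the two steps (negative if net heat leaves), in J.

75400 J

n = P₁V₁/(RT₁) = 290×53.9/(8.314×421) = 4.47 mol.
Step 1 — Isothermal: T stays 421 K; PV = const ⇒ V₂ = 281 L, P₂ = 55.6 kPa.
ΔU = 0 (ideal gas, T constant).
W = nRT ln(V₂/V₁) = 4.47×8.314×421×ln(5.22) = 25800 J.
Q = ΔU + W = 25800 J.
State after step 1: P = 55.6 kPa, V = 281 L, T = 421 K.
Step 2 — Isochoric: V stays 281 L; P/T = const ⇒ T₂ = 955 K, P₂ = 126 kPa.
W = 0 (no volume change).
ΔU = nCvΔT = 4.47×20.8×(955−421) = 49600 J.
Q = ΔU = 49600 J.
Net over both steps: W = 25800 J, Q = 75400 J, ΔU = 49600 J.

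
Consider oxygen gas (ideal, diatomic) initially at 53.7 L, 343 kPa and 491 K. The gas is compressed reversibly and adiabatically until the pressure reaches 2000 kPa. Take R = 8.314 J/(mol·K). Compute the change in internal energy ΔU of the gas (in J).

n = P₁V₁/(RT₁) = 343×53.7/(8.314×491) = 4.51 mol.
Adiabatic: T₂/T₁ = (P₂/P₁)^((γ−1)/γ) ⇒ T₂ = 491×(5.83)^0.286 = 813 K; V₂ = 15.2 L.
For an ideal gas ΔU = nCvΔT with Cv = (5/2)R = 20.8 J/(mol·K).
ΔU = 4.51×20.8×(813−491) = 30200 J.

30200 J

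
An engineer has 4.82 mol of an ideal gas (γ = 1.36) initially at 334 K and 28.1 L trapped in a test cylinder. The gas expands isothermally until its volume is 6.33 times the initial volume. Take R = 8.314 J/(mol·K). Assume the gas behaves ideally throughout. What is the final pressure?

75.2 kPa

P₁ = nRT₁/V₁ = 4.82×8.314×334/28.1 = 476 kPa.
Isothermal: T stays 334 K; PV = const ⇒ V₂ = 178 L, P₂ = 75.2 kPa.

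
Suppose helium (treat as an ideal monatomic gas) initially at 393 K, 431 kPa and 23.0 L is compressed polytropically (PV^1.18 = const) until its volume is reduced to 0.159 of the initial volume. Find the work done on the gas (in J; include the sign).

21600 J

n = P₁V₁/(RT₁) = 431×23.0/(8.314×393) = 3.03 mol.
Polytropic n=1.18: T₂ = T₁(V₁/V₂)^(n−1) = 393×(6.29)^0.18 = 547 K; P₂ = P₁(V₁/V₂)^n = 3770 kPa.
W = (P₁V₁−P₂V₂)/(n−1) = (431×23.0−3770×3.66)/0.18 = -21600 J.
Work done on the gas = −W_by = 21600 J.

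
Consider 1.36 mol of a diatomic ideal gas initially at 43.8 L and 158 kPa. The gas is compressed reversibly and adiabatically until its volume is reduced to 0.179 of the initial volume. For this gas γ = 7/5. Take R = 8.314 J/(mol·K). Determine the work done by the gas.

-17100 J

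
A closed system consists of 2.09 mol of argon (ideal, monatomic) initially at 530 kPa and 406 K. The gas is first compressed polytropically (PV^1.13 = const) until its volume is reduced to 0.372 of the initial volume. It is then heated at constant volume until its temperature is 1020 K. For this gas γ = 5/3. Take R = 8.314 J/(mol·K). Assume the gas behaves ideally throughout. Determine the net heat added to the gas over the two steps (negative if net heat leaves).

8560 J

V₁ = nRT₁/P₁ = 2.09×8.314×406/530 = 13.3 L.
Step 1 — Polytropic n=1.13: T₂ = T₁(V₁/V₂)^(n−1) = 406×(2.69)^0.13 = 462 K; P₂ = P₁(V₁/V₂)^n = 1620 kPa.
W = (P₁V₁−P₂V₂)/(n−1) = (530×13.3−1620×4.95)/0.13 = -7440 J.
ΔU = nCvΔT = 2.09×12.5×(462−406) = 1450 J.
Q = ΔU + W = -5990 J.
State after step 1: P = 1620 kPa, V = 4.95 L, T = 462 K.
Step 2 — Isochoric: V stays 4.95 L; P/T = const ⇒ T₂ = 1020 K, P₂ = 3580 kPa.
W = 0 (no volume change).
ΔU = nCvΔT = 2.09×12.5×(1020−462) = 14600 J.
Q = ΔU = 14600 J.
Net over both steps: W = -7440 J, Q = 8560 J, ΔU = 16000 J.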